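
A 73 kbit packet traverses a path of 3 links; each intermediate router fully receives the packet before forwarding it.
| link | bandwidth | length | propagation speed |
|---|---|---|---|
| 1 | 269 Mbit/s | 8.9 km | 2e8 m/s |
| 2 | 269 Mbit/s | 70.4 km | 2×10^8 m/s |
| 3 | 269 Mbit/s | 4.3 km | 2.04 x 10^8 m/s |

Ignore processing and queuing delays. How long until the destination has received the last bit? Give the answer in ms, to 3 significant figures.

L = 73000 bits.
Transmission delay per hop = L/R = 73000/269000000 = 0.271375 ms; 3 hops → 0.814126 ms.
Propagation delays (d/s per hop): 0.0445, 0.352, 0.0210784 ms; sum = 0.417578 ms.
End-to-end = 1.23 ms.

1.23 ms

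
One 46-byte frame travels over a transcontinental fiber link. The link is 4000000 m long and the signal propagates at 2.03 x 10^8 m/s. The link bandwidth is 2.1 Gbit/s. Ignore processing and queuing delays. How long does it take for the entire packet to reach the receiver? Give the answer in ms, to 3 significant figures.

L = 46 × 8 = 368 bits.
Transmission delay = L/R = 368 / 2100000000 = 0.000175238 ms.
Propagation delay = d/s = 4000000 m / 2.03e+08 m/s = 19.7044 ms.
Total = 19.7 ms.

19.7 ms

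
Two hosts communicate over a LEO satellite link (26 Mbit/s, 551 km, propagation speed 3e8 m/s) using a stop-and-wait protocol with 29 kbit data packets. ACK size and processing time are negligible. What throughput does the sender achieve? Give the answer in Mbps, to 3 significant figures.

6.06 Mbps

t_tx = L/R = 29000/26000000 = 0.00111538 s.
t_prop = 551000/300000000 = 0.00183667 s; RTT = 0.00367333 s.
Cycle = t_tx + RTT = 0.00478872 s.
Throughput = L / cycle = 29000 / 0.00478872 = 6.06 Mbps.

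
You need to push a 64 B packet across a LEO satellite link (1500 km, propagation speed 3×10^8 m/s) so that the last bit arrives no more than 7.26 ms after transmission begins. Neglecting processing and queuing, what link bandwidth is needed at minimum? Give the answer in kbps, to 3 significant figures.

L = 512 bits.
Propagation delay = 1500000 / 300000000 = 5 ms.
Transmission budget = 7.26 − 5 = 2.26 ms.
R ≥ L / t_tx = 512 bits / 0.00226 s = 227 kbps.

227 kbps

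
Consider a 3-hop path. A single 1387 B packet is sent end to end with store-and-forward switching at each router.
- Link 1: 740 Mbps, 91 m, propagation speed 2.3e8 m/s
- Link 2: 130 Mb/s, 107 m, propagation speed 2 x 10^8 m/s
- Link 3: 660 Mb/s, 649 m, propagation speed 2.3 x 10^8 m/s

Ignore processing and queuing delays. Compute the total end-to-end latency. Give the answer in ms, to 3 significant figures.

L = 1387 × 8 = 11096 bits.
Transmission delays (L/R per hop): 0.0149946, 0.0853538, 0.0168121 ms; sum = 0.117161 ms.
Propagation delays (d/s per hop): 0.000395652, 0.000535, 0.00282174 ms; sum = 0.00375239 ms.
End-to-end = 0.121 ms.

0.121 ms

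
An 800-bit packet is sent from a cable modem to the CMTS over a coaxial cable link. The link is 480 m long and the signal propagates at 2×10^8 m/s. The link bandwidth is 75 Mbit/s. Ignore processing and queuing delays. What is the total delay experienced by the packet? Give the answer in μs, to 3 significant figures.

Transmission delay = L/R = 800 / 75000000 = 10.6667 μs.
Propagation delay = d/s = 480 m / 200000000 m/s = 2.4 μs.
Total = 13.1 μs.

13.1 μs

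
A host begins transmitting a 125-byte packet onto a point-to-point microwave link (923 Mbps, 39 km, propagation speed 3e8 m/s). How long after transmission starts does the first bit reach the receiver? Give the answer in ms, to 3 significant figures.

First bit experiences only propagation delay: d/s = 39000/300000000 = 0.130 ms.

0.130 ms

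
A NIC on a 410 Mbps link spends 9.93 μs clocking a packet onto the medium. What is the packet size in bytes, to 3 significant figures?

509 bytes

L = R × t_tx = 410000000 b/s × 9.93e-06 s = 4071.3 bits.
In bytes: 4071.3 / 8 = 509 bytes.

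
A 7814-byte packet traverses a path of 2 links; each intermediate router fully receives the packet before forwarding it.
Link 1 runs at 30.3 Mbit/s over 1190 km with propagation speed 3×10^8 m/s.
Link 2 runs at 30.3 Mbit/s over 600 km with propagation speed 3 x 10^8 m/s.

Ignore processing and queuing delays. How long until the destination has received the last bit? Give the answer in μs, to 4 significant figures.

10090 μs

L = 7814 × 8 = 62512 bits.
Transmission delay per hop = L/R = 62512/30300000 = 2063.1 μs; 2 hops → 4126.2 μs.
Propagation delays (d/s per hop): 3966.67, 2000 μs; sum = 5966.67 μs.
End-to-end = 10090 μs.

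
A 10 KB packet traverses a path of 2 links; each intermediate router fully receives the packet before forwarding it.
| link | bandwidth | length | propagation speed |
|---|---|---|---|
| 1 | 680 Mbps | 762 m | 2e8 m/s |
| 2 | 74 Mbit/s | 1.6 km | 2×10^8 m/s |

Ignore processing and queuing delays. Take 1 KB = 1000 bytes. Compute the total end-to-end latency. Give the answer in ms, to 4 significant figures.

1.211 ms

L = 80000 bits.
Transmission delays (L/R per hop): 0.117647, 1.08108 ms; sum = 1.19873 ms.
Propagation delays (d/s per hop): 0.00381, 0.008 ms; sum = 0.01181 ms.
End-to-end = 1.211 ms.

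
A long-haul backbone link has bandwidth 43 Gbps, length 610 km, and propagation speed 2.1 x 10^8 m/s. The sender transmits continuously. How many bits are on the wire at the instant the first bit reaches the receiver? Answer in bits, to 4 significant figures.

124900000 bits

Propagation delay = 610000 / 210000000 = 0.00290476 s.
BDP = R × t_prop = 43000000000 × 0.00290476 = 124905000 bits.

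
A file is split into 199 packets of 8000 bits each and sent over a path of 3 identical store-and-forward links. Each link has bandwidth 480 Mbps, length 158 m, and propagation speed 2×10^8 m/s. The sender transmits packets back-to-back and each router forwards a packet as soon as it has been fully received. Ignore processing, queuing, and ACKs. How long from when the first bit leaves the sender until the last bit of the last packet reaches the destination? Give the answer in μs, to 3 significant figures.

Per-hop transmission t_tx = L/R = 8000/480000000 = 16.6667 μs.
Per-hop propagation t_prop = 158/200000000 = 0.79 μs.
Pipeline fill: first packet needs 3·t_tx to clear all hops; remaining 198 packets each add one t_tx.
Total = (3+199-1)·t_tx + 3·t_prop = 201·16.6667 + 3·0.79 = 3350 μs.

3350 μs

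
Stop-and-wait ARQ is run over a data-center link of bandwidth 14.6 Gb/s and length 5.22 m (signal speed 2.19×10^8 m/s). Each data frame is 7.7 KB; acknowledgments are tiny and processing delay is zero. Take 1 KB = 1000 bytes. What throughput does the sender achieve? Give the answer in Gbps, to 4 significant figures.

14.44 Gbps

t_tx = L/R = 61600/14600000000 = 4.21918e-06 s.
t_prop = 5.22/219000000 = 2.38356e-08 s; RTT = 4.76712e-08 s.
Cycle = t_tx + RTT = 4.26685e-06 s.
Throughput = L / cycle = 61600 / 4.26685e-06 = 14.44 Gbps.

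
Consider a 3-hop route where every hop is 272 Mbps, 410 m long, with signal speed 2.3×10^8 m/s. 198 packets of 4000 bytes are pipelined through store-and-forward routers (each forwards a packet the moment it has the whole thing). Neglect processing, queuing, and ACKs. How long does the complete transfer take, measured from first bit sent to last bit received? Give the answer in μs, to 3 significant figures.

23500 μs

Per-hop transmission t_tx = L/R = 32000/272000000 = 117.647 μs.
Per-hop propagation t_prop = 410/2.3e+08 = 1.78261 μs.
Pipeline fill: first packet needs 3·t_tx to clear all hops; remaining 197 packets each add one t_tx.
Total = (3+198-1)·t_tx + 3·t_prop = 200·117.647 + 3·1.78261 = 23500 μs.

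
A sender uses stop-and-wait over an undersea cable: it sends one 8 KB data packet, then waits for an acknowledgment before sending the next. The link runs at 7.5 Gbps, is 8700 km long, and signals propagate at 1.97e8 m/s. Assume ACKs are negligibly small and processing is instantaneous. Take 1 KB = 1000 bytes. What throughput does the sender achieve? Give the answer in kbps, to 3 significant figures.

t_tx = L/R = 64000/7500000000 = 8.53333e-06 s.
t_prop = 8700000/197000000 = 0.0441624 s; RTT = 0.0883249 s.
Cycle = t_tx + RTT = 0.0883334 s.
Throughput = L / cycle = 64000 / 0.0883334 = 725 kbps.

725 kbps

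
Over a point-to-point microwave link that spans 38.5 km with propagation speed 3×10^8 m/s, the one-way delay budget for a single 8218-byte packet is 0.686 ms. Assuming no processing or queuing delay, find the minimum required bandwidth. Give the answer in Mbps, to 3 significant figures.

L = 65744 bits.
Propagation delay = 38500 / 300000000 = 0.128333 ms.
Transmission budget = 0.686 − 0.128333 = 0.557667 ms.
R ≥ L / t_tx = 65744 bits / 0.000557667 s = 118 Mbps.

118 Mbps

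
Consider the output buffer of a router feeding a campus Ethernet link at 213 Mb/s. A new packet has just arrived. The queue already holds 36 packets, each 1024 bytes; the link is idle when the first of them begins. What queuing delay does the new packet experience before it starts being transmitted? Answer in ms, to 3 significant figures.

Each queued packet: L/R = 8192/213000000 = 0.0384601 ms.
36 queued → 1.38456 ms.
Queuing delay = 1.38 ms.

1.38 ms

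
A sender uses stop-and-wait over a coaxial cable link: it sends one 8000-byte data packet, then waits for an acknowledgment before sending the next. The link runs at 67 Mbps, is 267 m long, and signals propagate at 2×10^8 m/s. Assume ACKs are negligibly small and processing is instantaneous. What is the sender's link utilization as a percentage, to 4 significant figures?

99.72 %

t_tx = L/R = 64000/67000000 = 0.000955224 s.
t_prop = 267/200000000 = 1.335e-06 s; RTT = 2.67e-06 s.
Cycle = t_tx + RTT = 0.000957894 s.
Utilization = t_tx / cycle = 0.000955224/0.000957894 = 99.72 %.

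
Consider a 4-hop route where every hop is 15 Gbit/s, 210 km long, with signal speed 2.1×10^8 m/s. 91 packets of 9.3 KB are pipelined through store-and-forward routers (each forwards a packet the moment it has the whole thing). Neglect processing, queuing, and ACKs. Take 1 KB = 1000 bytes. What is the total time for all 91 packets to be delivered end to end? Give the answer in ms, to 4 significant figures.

Per-hop transmission t_tx = L/R = 74400/15000000000 = 0.00496 ms.
Per-hop propagation t_prop = 210000/210000000 = 1 ms.
Pipeline fill: first packet needs 4·t_tx to clear all hops; remaining 90 packets each add one t_tx.
Total = (4+91-1)·t_tx + 4·t_prop = 94·0.00496 + 4·1 = 4.466 ms.

4.466 ms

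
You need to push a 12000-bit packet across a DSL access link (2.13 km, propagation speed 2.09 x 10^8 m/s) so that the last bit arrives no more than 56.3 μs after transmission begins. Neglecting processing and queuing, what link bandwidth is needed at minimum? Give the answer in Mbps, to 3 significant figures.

260 Mbps

Propagation delay = 2130 / 209000000 = 10.1914 μs.
Transmission budget = 56.3 − 10.1914 = 46.1086 μs.
R ≥ L / t_tx = 12000 bits / 4.61086e-05 s = 260 Mbps.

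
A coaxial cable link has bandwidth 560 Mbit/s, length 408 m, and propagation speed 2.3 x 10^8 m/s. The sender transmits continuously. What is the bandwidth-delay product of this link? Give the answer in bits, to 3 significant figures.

Propagation delay = 408 / 2.3e+08 = 1.77391e-06 s.
BDP = R × t_prop = 560000000 × 1.77391e-06 = 993.391 bits.

993 bits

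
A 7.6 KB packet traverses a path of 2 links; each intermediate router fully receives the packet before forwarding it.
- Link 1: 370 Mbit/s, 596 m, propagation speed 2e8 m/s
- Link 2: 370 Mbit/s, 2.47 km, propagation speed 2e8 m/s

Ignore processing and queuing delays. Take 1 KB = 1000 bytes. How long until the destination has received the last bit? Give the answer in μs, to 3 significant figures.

344 μs

L = 60800 bits.
Transmission delay per hop = L/R = 60800/370000000 = 164.324 μs; 2 hops → 328.649 μs.
Propagation delays (d/s per hop): 2.98, 12.35 μs; sum = 15.33 μs.
End-to-end = 344 μs.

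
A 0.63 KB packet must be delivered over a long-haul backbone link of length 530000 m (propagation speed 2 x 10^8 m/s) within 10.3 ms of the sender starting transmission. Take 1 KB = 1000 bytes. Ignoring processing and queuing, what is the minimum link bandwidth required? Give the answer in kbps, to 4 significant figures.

L = 5040 bits.
Propagation delay = 530000 / 200000000 = 2.65 ms.
Transmission budget = 10.3 − 2.65 = 7.65 ms.
R ≥ L / t_tx = 5040 bits / 0.00765 s = 658.8 kbps.

658.8 kbps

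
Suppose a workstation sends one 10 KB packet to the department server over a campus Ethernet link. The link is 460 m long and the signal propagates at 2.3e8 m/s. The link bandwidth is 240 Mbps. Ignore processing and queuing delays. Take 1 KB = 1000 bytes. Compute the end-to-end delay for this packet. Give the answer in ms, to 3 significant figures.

L = 80000 bits.
Transmission delay = L/R = 80000 / 240000000 = 0.333333 ms.
Propagation delay = d/s = 460 m / 2.3e+08 m/s = 0.002 ms.
Total = 0.335 ms.

0.335 ms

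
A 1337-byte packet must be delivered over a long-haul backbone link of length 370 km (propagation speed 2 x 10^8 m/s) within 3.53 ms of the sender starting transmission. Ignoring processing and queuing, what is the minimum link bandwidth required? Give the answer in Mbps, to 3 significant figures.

L = 10696 bits.
Propagation delay = 370000 / 200000000 = 1.85 ms.
Transmission budget = 3.53 − 1.85 = 1.68 ms.
R ≥ L / t_tx = 10696 bits / 0.00168 s = 6.37 Mbps.

6.37 Mbps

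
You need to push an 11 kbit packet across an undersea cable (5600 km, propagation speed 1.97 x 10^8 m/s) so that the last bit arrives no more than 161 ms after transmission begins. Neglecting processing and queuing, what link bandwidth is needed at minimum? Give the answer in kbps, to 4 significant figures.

Propagation delay = 5600000 / 197000000 = 28.4264 ms.
Transmission budget = 161 − 28.4264 = 132.574 ms.
R ≥ L / t_tx = 11000 bits / 0.132574 s = 82.97 kbps.

82.97 kbps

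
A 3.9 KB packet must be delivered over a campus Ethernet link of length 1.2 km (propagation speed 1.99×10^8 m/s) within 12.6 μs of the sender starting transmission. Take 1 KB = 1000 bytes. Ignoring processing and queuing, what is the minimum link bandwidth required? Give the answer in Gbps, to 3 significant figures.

L = 31200 bits.
Propagation delay = 1200 / 199000000 = 6.03015 μs.
Transmission budget = 12.6 − 6.03015 = 6.56985 μs.
R ≥ L / t_tx = 31200 bits / 6.56985e-06 s = 4.75 Gbps.

4.75 Gbps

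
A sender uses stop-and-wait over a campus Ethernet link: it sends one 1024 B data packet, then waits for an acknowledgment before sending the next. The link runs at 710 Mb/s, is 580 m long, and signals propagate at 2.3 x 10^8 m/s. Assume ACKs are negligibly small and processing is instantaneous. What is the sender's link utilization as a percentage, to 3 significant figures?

69.6 %

t_tx = L/R = 8192/710000000 = 1.1538e-05 s.
t_prop = 580/2.3e+08 = 2.52174e-06 s; RTT = 5.04348e-06 s.
Cycle = t_tx + RTT = 1.65815e-05 s.
Utilization = t_tx / cycle = 1.1538e-05/1.65815e-05 = 69.6 %.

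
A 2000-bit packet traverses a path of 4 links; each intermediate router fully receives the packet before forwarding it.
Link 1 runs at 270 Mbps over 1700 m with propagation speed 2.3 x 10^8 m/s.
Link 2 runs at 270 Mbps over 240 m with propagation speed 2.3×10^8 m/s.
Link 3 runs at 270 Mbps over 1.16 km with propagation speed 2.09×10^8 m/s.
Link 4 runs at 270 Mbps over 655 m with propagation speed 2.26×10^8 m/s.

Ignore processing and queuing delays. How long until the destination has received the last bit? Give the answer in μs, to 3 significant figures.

Transmission delay per hop = L/R = 2000/270000000 = 7.40741 μs; 4 hops → 29.6296 μs.
Propagation delays (d/s per hop): 7.3913, 1.04348, 5.55024, 2.89823 μs; sum = 16.8833 μs.
End-to-end = 46.5 μs.

46.5 μs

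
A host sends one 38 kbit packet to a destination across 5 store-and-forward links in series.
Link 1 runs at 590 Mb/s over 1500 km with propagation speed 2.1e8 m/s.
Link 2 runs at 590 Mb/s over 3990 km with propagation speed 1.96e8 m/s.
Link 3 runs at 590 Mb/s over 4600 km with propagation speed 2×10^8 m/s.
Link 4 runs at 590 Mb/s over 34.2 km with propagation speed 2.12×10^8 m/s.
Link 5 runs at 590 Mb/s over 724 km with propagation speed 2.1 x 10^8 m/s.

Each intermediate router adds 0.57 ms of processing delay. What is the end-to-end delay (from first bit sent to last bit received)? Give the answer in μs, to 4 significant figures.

56710 μs

L = 38000 bits.
Transmission delay per hop = L/R = 38000/590000000 = 64.4068 μs; 5 hops → 322.034 μs.
Propagation delays (d/s per hop): 7142.86, 20357.1, 23000, 161.321, 3447.62 μs; sum = 54108.9 μs.
Processing at 4 router(s): 4 × 0.57 ms = 2280 μs.
End-to-end = 56710 μs.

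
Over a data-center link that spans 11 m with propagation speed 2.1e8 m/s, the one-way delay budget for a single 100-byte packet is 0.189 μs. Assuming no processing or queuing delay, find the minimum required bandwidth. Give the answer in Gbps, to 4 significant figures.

L = 800 bits.
Propagation delay = 11 / 210000000 = 0.052381 μs.
Transmission budget = 0.189 − 0.052381 = 0.136619 μs.
R ≥ L / t_tx = 800 bits / 1.36619e-07 s = 5.856 Gbps.

5.856 Gbps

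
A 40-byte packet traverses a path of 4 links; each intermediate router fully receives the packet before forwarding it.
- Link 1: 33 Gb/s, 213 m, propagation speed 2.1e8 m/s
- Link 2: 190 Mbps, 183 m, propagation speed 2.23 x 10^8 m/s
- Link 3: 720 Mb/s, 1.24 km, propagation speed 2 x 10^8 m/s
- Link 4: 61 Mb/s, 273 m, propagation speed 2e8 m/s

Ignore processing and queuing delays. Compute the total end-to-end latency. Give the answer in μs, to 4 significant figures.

16.78 μs

L = 40 × 8 = 320 bits.
Transmission delays (L/R per hop): 0.00969697, 1.68421, 0.444444, 5.2459 μs; sum = 7.38425 μs.
Propagation delays (d/s per hop): 1.01429, 0.820628, 6.2, 1.365 μs; sum = 9.39991 μs.
End-to-end = 16.78 μs.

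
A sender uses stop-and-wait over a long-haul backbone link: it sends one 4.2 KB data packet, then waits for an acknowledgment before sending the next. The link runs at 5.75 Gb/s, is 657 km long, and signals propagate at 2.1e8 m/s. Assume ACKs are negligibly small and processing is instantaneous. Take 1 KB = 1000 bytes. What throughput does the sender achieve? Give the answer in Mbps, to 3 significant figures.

t_tx = L/R = 33600/5750000000 = 5.84348e-06 s.
t_prop = 657000/210000000 = 0.00312857 s; RTT = 0.00625714 s.
Cycle = t_tx + RTT = 0.00626299 s.
Throughput = L / cycle = 33600 / 0.00626299 = 5.36 Mbps.

5.36 Mbps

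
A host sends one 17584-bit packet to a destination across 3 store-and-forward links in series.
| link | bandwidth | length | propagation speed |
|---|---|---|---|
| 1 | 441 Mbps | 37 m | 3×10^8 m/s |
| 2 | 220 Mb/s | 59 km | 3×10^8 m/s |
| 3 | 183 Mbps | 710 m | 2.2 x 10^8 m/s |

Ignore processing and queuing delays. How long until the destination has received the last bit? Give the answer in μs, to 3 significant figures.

416 μs

Transmission delays (L/R per hop): 39.873, 79.9273, 96.0874 μs; sum = 215.888 μs.
Propagation delays (d/s per hop): 0.123333, 196.667, 3.22727 μs; sum = 200.017 μs.
End-to-end = 416 μs.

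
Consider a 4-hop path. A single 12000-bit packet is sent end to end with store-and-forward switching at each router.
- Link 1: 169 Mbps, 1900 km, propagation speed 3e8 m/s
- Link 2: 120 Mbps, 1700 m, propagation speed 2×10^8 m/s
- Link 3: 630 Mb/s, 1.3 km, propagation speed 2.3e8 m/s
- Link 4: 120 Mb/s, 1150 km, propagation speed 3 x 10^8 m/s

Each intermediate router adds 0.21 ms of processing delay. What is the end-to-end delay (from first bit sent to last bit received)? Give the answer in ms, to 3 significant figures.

11.1 ms

Transmission delays (L/R per hop): 0.0710059, 0.1, 0.0190476, 0.1 ms; sum = 0.290054 ms.
Propagation delays (d/s per hop): 6.33333, 0.0085, 0.00565217, 3.83333 ms; sum = 10.1808 ms.
Processing at 3 router(s): 3 × 0.21 ms = 0.63 ms.
End-to-end = 11.1 ms.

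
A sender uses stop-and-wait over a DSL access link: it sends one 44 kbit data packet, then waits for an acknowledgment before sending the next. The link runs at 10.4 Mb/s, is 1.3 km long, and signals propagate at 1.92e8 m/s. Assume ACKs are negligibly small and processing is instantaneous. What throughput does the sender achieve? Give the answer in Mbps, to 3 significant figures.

t_tx = L/R = 44000/10400000 = 0.00423077 s.
t_prop = 1300/192000000 = 6.77083e-06 s; RTT = 1.35417e-05 s.
Cycle = t_tx + RTT = 0.00424431 s.
Throughput = L / cycle = 44000 / 0.00424431 = 10.4 Mbps.

10.4 Mbps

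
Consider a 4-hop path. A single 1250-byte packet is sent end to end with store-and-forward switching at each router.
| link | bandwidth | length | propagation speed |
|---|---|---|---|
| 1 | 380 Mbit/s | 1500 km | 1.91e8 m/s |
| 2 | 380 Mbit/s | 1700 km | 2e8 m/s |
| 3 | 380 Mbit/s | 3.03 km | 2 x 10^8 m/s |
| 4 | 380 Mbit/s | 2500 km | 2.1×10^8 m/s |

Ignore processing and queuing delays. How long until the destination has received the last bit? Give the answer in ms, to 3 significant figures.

28.4 ms

L = 1250 × 8 = 10000 bits.
Transmission delay per hop = L/R = 10000/380000000 = 0.0263158 ms; 4 hops → 0.105263 ms.
Propagation delays (d/s per hop): 7.8534, 8.5, 0.01515, 11.9048 ms; sum = 28.2733 ms.
End-to-end = 28.4 ms.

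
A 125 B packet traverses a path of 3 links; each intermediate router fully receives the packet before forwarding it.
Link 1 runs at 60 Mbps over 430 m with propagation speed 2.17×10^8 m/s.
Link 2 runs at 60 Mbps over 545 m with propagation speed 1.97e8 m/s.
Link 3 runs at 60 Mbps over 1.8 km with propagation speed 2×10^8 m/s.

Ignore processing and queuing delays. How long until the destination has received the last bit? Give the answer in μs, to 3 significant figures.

L = 125 × 8 = 1000 bits.
Transmission delay per hop = L/R = 1000/60000000 = 16.6667 μs; 3 hops → 50 μs.
Propagation delays (d/s per hop): 1.98157, 2.7665, 9 μs; sum = 13.7481 μs.
End-to-end = 63.7 μs.

63.7 μs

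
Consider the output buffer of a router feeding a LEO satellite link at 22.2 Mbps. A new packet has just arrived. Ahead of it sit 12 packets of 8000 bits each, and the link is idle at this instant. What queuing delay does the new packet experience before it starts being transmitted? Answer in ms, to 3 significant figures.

4.32 ms

Each queued packet: L/R = 8000/22200000 = 0.36036 ms.
12 queued → 4.32432 ms.
Queuing delay = 4.32 ms.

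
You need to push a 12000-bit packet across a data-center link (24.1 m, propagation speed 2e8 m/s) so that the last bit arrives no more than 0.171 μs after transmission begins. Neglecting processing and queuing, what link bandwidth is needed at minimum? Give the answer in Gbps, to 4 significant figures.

237.6 Gbps

Propagation delay = 24.1 / 200000000 = 0.1205 μs.
Transmission budget = 0.171 − 0.1205 = 0.0505 μs.
R ≥ L / t_tx = 12000 bits / 5.05e-08 s = 237.6 Gbps.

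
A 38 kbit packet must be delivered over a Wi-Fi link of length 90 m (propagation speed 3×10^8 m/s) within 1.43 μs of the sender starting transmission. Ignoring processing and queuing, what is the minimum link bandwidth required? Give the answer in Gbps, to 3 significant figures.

33.6 Gbps

Propagation delay = 90 / 300000000 = 0.3 μs.
Transmission budget = 1.43 − 0.3 = 1.13 μs.
R ≥ L / t_tx = 38000 bits / 1.13e-06 s = 33.6 Gbps.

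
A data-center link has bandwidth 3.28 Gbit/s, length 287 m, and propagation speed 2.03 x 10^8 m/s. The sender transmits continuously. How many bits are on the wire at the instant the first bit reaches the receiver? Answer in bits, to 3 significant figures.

Propagation delay = 287 / 2.03e+08 = 1.41379e-06 s.
BDP = R × t_prop = 3280000000 × 1.41379e-06 = 4637.24 bits.

4640 bits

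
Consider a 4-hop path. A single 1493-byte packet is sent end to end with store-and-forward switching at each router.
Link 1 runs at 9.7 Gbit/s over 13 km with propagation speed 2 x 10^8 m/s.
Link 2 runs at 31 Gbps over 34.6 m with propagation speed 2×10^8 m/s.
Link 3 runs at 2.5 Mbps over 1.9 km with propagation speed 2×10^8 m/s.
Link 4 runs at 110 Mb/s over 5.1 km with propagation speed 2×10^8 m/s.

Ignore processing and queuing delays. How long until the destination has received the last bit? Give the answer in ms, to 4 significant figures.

4.988 ms

L = 1493 × 8 = 11944 bits.
Transmission delays (L/R per hop): 0.00123134, 0.00038529, 4.7776, 0.108582 ms; sum = 4.8878 ms.
Propagation delays (d/s per hop): 0.065, 0.000173, 0.0095, 0.0255 ms; sum = 0.100173 ms.
End-to-end = 4.988 ms.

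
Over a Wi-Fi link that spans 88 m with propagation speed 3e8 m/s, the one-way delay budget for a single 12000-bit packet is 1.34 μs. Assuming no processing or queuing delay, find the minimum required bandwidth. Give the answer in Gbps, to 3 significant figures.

Propagation delay = 88 / 300000000 = 0.293333 μs.
Transmission budget = 1.34 − 0.293333 = 1.04667 μs.
R ≥ L / t_tx = 12000 bits / 1.04667e-06 s = 11.5 Gbps.

11.5 Gbps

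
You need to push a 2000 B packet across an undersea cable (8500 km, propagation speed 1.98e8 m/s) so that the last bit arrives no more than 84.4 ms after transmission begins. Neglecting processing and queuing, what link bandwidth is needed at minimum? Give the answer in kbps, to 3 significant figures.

L = 16000 bits.
Propagation delay = 8500000 / 198000000 = 42.9293 ms.
Transmission budget = 84.4 − 42.9293 = 41.4707 ms.
R ≥ L / t_tx = 16000 bits / 0.0414707 s = 386 kbps.

386 kbps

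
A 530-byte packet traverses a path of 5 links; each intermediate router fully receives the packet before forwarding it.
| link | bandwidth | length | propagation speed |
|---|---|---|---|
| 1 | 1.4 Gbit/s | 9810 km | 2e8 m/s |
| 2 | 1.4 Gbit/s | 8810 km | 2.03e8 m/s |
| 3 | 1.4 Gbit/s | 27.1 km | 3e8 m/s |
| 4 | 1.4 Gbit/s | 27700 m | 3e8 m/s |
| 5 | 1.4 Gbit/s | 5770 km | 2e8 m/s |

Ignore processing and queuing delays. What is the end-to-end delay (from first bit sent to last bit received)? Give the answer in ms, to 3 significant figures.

121 ms

L = 530 × 8 = 4240 bits.
Transmission delay per hop = L/R = 4240/1400000000 = 0.00302857 ms; 5 hops → 0.0151429 ms.
Propagation delays (d/s per hop): 49.05, 43.399, 0.0903333, 0.0923333, 28.85 ms; sum = 121.482 ms.
End-to-end = 121 ms.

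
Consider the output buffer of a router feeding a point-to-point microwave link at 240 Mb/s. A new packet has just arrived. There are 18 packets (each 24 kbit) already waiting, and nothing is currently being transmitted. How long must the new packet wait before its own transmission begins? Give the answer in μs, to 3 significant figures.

1800 μs

Each queued packet: L/R = 24000/240000000 = 100 μs.
18 queued → 1800 μs.
Queuing delay = 1800 μs.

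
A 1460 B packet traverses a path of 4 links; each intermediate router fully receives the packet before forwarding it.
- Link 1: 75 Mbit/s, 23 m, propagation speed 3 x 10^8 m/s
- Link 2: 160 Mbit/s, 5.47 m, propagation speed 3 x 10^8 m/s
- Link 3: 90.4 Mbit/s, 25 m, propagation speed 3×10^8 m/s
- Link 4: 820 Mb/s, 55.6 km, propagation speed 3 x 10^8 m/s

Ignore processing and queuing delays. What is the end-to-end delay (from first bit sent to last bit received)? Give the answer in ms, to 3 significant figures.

0.558 ms

L = 1460 × 8 = 11680 bits.
Transmission delays (L/R per hop): 0.155733, 0.073, 0.129204, 0.0142439 ms; sum = 0.372181 ms.
Propagation delays (d/s per hop): 7.66667e-05, 1.82333e-05, 8.33333e-05, 0.185333 ms; sum = 0.185512 ms.
End-to-end = 0.558 ms.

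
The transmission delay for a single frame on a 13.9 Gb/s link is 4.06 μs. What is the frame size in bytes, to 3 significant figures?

L = R × t_tx = 13900000000 b/s × 4.06e-06 s = 56434 bits.
In bytes: 56434 / 8 = 7050 bytes.

7050 bytes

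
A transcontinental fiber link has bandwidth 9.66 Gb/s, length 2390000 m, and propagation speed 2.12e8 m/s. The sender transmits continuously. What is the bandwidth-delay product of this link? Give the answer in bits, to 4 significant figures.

108900000 bits

Propagation delay = 2390000 / 212000000 = 0.0112736 s.
BDP = R × t_prop = 9660000000 × 0.0112736 = 108903000 bits.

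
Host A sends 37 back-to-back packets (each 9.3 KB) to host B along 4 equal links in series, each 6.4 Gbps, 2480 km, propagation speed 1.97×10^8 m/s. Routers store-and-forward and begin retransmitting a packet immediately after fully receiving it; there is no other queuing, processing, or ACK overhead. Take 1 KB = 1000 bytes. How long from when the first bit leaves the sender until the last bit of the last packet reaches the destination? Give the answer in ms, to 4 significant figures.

Per-hop transmission t_tx = L/R = 74400/6400000000 = 0.011625 ms.
Per-hop propagation t_prop = 2480000/197000000 = 12.5888 ms.
Pipeline fill: first packet needs 4·t_tx to clear all hops; remaining 36 packets each add one t_tx.
Total = (4+37-1)·t_tx + 4·t_prop = 40·0.011625 + 4·12.5888 = 50.82 ms.

50.82 ms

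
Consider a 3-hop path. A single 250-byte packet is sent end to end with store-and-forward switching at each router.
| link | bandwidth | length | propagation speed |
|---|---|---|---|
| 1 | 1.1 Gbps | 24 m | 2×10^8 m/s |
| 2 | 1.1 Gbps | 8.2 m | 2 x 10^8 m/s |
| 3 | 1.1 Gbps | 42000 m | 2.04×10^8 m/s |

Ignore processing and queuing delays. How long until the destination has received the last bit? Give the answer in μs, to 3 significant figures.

L = 250 × 8 = 2000 bits.
Transmission delay per hop = L/R = 2000/1100000000 = 1.81818 μs; 3 hops → 5.45455 μs.
Propagation delays (d/s per hop): 0.12, 0.041, 205.882 μs; sum = 206.043 μs.
End-to-end = 211 μs.

211 μs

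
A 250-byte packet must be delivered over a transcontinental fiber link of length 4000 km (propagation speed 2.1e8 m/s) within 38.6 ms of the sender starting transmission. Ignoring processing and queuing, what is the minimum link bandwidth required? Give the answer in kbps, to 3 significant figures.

102 kbps

L = 2000 bits.
Propagation delay = 4000000 / 210000000 = 19.0476 ms.
Transmission budget = 38.6 − 19.0476 = 19.5524 ms.
R ≥ L / t_tx = 2000 bits / 0.0195524 s = 102 kbps.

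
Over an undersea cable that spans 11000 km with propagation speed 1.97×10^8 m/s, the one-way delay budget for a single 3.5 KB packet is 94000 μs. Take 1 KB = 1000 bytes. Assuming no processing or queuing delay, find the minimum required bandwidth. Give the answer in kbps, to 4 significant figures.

733.7 kbps

L = 28000 bits.
Propagation delay = 11000000 / 197000000 = 55837.6 μs.
Transmission budget = 94000 − 55837.6 = 38162.4 μs.
R ≥ L / t_tx = 28000 bits / 0.0381624 s = 733.7 kbps.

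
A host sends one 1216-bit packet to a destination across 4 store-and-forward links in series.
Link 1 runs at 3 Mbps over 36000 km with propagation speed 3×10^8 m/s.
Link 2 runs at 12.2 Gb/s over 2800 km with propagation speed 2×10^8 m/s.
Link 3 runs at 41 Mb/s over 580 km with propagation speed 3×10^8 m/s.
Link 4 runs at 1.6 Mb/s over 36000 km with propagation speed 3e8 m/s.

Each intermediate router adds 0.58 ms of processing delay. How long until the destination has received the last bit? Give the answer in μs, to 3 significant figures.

259000 μs

Transmission delays (L/R per hop): 405.333, 0.0996721, 29.6585, 760 μs; sum = 1195.09 μs.
Propagation delays (d/s per hop): 120000, 14000, 1933.33, 120000 μs; sum = 255933 μs.
Processing at 3 router(s): 3 × 0.58 ms = 1740 μs.
End-to-end = 259000 μs.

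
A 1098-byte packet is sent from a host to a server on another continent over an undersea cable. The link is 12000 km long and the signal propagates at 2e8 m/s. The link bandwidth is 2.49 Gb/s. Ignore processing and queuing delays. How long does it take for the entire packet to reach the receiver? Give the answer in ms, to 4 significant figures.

L = 1098 × 8 = 8784 bits.
Transmission delay = L/R = 8784 / 2490000000 = 0.00352771 ms.
Propagation delay = d/s = 12000000 m / 200000000 m/s = 60 ms.
Total = 60.00 ms.

60.00 ms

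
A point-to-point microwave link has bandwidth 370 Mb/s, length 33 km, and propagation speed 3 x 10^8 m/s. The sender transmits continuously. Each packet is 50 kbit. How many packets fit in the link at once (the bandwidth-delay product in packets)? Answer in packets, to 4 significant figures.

0.8140 packets

Propagation delay = 33000 / 300000000 = 0.00011 s.
BDP = R × t_prop = 370000000 × 0.00011 = 40700 bits.
In packets of 50000 bits: 0.8140 packets.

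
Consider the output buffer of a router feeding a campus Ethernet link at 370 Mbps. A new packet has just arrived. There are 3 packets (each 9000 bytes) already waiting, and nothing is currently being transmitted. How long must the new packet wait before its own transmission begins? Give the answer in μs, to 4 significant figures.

Each queued packet: L/R = 72000/370000000 = 194.595 μs.
3 queued → 583.784 μs.
Queuing delay = 583.8 μs.

583.8 μs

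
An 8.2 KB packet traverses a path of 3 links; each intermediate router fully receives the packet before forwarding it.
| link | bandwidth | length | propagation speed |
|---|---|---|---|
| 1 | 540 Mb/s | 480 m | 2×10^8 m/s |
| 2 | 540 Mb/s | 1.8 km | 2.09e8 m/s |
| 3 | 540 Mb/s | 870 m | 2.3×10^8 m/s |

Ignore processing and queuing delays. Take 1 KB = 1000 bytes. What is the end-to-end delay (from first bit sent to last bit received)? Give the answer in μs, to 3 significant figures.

379 μs

L = 65600 bits.
Transmission delay per hop = L/R = 65600/540000000 = 121.481 μs; 3 hops → 364.444 μs.
Propagation delays (d/s per hop): 2.4, 8.61244, 3.78261 μs; sum = 14.795 μs.
End-to-end = 379 μs.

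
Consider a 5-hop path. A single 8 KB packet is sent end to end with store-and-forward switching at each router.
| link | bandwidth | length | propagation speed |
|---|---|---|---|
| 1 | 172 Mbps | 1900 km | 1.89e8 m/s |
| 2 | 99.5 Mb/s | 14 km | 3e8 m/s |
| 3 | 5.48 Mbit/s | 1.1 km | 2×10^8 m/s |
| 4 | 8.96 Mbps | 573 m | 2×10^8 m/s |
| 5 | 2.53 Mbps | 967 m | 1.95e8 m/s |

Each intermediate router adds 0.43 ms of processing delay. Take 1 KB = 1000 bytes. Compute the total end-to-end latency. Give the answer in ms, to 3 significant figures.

57.0 ms

L = 64000 bits.
Transmission delays (L/R per hop): 0.372093, 0.643216, 11.6788, 7.14286, 25.2964 ms; sum = 45.1334 ms.
Propagation delays (d/s per hop): 10.0529, 0.0466667, 0.0055, 0.002865, 0.00495897 ms; sum = 10.1129 ms.
Processing at 4 router(s): 4 × 0.43 ms = 1.72 ms.
End-to-end = 57.0 ms.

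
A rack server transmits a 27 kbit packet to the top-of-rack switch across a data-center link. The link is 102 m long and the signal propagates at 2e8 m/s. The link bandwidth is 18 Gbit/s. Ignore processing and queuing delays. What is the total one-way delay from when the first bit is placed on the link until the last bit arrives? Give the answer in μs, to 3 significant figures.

2.01 μs

L = 27000 bits.
Transmission delay = L/R = 27000 / 18000000000 = 1.5 μs.
Propagation delay = d/s = 102 m / 200000000 m/s = 0.51 μs.
Total = 2.01 μs.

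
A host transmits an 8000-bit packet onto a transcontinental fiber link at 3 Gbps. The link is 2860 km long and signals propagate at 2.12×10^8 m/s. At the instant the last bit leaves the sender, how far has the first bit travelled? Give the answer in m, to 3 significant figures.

565 m

t_tx = L/R = 8000/3000000000 = 2.66667e-06 s.
Distance = s × t_tx = 212000000 × 2.66667e-06 = 565 m.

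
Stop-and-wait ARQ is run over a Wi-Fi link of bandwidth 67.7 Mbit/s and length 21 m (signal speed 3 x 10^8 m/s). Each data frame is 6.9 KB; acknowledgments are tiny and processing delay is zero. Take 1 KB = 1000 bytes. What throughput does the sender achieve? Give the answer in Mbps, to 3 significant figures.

t_tx = L/R = 55200/67700000 = 0.000815362 s.
t_prop = 21/300000000 = 7e-08 s; RTT = 1.4e-07 s.
Cycle = t_tx + RTT = 0.000815502 s.
Throughput = L / cycle = 55200 / 0.000815502 = 67.7 Mbps.

67.7 Mbps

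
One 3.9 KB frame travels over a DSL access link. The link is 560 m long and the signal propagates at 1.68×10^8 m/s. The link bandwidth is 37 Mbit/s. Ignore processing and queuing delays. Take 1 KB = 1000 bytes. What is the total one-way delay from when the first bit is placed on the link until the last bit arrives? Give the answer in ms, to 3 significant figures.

0.847 ms

L = 31200 bits.
Transmission delay = L/R = 31200 / 37000000 = 0.843243 ms.
Propagation delay = d/s = 560 m / 168000000 m/s = 0.00333333 ms.
Total = 0.847 ms.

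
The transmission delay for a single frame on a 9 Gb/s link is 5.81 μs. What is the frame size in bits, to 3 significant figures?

L = R × t_tx = 9000000000 b/s × 5.81e-06 s = 52290 bits.

52300 bits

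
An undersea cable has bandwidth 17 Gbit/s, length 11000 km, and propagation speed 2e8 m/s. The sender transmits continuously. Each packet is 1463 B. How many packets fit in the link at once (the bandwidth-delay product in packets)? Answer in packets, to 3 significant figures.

79900 packets

Propagation delay = 11000000 / 200000000 = 0.055 s.
BDP = R × t_prop = 17000000000 × 0.055 = 935000000 bits.
In packets of 11704 bits: 79900 packets.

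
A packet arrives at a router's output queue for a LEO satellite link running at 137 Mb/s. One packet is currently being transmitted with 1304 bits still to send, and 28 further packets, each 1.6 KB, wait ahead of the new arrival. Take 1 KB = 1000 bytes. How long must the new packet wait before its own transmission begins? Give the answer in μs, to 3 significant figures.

Each queued packet: L/R = 12800/137000000 = 93.4307 μs.
28 queued → 2616.06 μs.
Plus remaining 1304 bits of current packet: 9.51825 μs.
Queuing delay = 2630 μs.

2630 μs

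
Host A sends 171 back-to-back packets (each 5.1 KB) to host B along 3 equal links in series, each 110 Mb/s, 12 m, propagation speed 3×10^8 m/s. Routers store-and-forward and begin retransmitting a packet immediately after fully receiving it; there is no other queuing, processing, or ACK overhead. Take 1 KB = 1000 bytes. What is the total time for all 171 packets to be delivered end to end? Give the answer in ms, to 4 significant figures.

Per-hop transmission t_tx = L/R = 40800/110000000 = 0.370909 ms.
Per-hop propagation t_prop = 12/300000000 = 4e-05 ms.
Pipeline fill: first packet needs 3·t_tx to clear all hops; remaining 170 packets each add one t_tx.
Total = (3+171-1)·t_tx + 3·t_prop = 173·0.370909 + 3·4e-05 = 64.17 ms.

64.17 ms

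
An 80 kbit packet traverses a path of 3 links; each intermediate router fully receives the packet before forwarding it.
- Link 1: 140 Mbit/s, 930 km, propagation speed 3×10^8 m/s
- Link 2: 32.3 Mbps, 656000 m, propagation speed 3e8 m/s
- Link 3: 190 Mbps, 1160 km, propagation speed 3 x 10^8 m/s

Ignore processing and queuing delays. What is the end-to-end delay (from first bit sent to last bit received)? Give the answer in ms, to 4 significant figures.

12.62 ms

L = 80000 bits.
Transmission delays (L/R per hop): 0.571429, 2.47678, 0.421053 ms; sum = 3.46926 ms.
Propagation delays (d/s per hop): 3.1, 2.18667, 3.86667 ms; sum = 9.15333 ms.
End-to-end = 12.62 ms.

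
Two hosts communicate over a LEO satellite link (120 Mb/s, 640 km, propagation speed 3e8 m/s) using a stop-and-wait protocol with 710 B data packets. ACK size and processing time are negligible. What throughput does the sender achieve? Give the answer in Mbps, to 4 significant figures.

t_tx = L/R = 5680/120000000 = 4.73333e-05 s.
t_prop = 640000/300000000 = 0.00213333 s; RTT = 0.00426667 s.
Cycle = t_tx + RTT = 0.004314 s.
Throughput = L / cycle = 5680 / 0.004314 = 1.317 Mbps.

1.317 Mbps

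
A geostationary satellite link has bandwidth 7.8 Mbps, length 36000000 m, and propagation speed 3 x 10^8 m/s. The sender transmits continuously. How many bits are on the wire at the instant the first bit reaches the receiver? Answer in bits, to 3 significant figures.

Propagation delay = 36000000 / 300000000 = 0.12 s.
BDP = R × t_prop = 7800000 × 0.12 = 936000 bits.

936000 bits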